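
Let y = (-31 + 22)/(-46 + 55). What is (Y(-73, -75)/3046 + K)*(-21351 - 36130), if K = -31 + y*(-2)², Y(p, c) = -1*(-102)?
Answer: 3061093174/1523 ≈ 2.0099e+6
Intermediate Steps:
y = -1 (y = -9/9 = -9*⅑ = -1)
Y(p, c) = 102
K = -35 (K = -31 - 1*(-2)² = -31 - 1*4 = -31 - 4 = -35)
(Y(-73, -75)/3046 + K)*(-21351 - 36130) = (102/3046 - 35)*(-21351 - 36130) = (102*(1/3046) - 35)*(-57481) = (51/1523 - 35)*(-57481) = -53254/1523*(-57481) = 3061093174/1523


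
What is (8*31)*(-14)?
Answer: -3472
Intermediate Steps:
(8*31)*(-14) = 248*(-14) = -3472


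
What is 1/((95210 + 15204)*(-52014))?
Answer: -1/5743073796 ≈ -1.7412e-10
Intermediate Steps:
1/((95210 + 15204)*(-52014)) = -1/52014/110414 = (1/110414)*(-1/52014) = -1/5743073796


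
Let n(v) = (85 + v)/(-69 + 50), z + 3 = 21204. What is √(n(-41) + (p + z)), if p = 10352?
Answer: 3*√1265533/19 ≈ 177.63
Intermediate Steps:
z = 21201 (z = -3 + 21204 = 21201)
n(v) = -85/19 - v/19 (n(v) = (85 + v)/(-19) = (85 + v)*(-1/19) = -85/19 - v/19)
√(n(-41) + (p + z)) = √((-85/19 - 1/19*(-41)) + (10352 + 21201)) = √((-85/19 + 41/19) + 31553) = √(-44/19 + 31553) = √(599463/19) = 3*√1265533/19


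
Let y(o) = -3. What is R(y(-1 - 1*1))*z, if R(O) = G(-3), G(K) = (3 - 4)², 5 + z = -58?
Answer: -63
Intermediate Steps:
z = -63 (z = -5 - 58 = -63)
G(K) = 1 (G(K) = (-1)² = 1)
R(O) = 1
R(y(-1 - 1*1))*z = 1*(-63) = -63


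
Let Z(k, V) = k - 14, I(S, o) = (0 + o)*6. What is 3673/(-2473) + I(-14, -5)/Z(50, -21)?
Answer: -34403/14838 ≈ -2.3186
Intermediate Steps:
I(S, o) = 6*o (I(S, o) = o*6 = 6*o)
Z(k, V) = -14 + k
3673/(-2473) + I(-14, -5)/Z(50, -21) = 3673/(-2473) + (6*(-5))/(-14 + 50) = 3673*(-1/2473) - 30/36 = -3673/2473 - 30*1/36 = -3673/2473 - ⅚ = -34403/14838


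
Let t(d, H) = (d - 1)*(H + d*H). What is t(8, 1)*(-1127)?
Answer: -71001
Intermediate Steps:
t(d, H) = (-1 + d)*(H + H*d)
t(8, 1)*(-1127) = (1*(-1 + 8²))*(-1127) = (1*(-1 + 64))*(-1127) = (1*63)*(-1127) = 63*(-1127) = -71001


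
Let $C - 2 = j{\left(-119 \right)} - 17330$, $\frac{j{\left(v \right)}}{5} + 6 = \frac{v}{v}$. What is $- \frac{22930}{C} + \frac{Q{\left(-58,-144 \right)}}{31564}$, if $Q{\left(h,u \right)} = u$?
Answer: $\frac{180315922}{136932523} \approx 1.3168$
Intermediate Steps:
$j{\left(v \right)} = -25$ ($j{\left(v \right)} = -30 + 5 \frac{v}{v} = -30 + 5 \cdot 1 = -30 + 5 = -25$)
$C = -17353$ ($C = 2 - 17355 = -17353$)
$- \frac{22930}{C} + \frac{Q{\left(-58,-144 \right)}}{31564} = - \frac{22930}{-17353} - \frac{144}{31564} = \left(-22930\right) \left(- \frac{1}{17353}\right) - \frac{36}{7891} = \frac{22930}{17353} - \frac{36}{7891} = \frac{180315922}{136932523}$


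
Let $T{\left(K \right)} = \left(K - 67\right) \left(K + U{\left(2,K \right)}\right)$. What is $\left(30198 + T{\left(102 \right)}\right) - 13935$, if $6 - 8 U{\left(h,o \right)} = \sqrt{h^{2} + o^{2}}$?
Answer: $\frac{79437}{4} - \frac{35 \sqrt{2602}}{4} \approx 19413.0$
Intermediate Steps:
$U{\left(h,o \right)} = \frac{3}{4} - \frac{\sqrt{h^{2} + o^{2}}}{8}$
$T{\left(K \right)} = \left(-67 + K\right) \left(\frac{3}{4} + K - \frac{\sqrt{4 + K^{2}}}{8}\right)$ ($T{\left(K \right)} = \left(K - 67\right) \left(K - \left(- \frac{3}{4} + \frac{\sqrt{2^{2} + K^{2}}}{8}\right)\right) = \left(-67 + K\right) \left(K - \left(- \frac{3}{4} + \frac{\sqrt{4 + K^{2}}}{8}\right)\right) = \left(-67 + K\right) \left(\frac{3}{4} + K - \frac{\sqrt{4 + K^{2}}}{8}\right)$)
$\left(30198 + T{\left(102 \right)}\right) - 13935 = \left(30198 - \left(\frac{27231}{4} - 10404 + \frac{35 \sqrt{4 + 102^{2}}}{8}\right)\right) - 13935 = \left(30198 - \left(- \frac{14385}{4} + \frac{35 \sqrt{4 + 10404}}{8}\right)\right) - 13935 = \left(30198 - \left(- \frac{14385}{4} + \frac{35 \sqrt{2602}}{4}\right)\right) - 13935 = \left(30198 + \left(\frac{14385}{4} - \frac{35 \sqrt{2602}}{4}\right)\right) - 13935 = \left(\frac{135177}{4} - \frac{35 \sqrt{2602}}{4}\right) - 13935 = \frac{79437}{4} - \frac{35 \sqrt{2602}}{4}$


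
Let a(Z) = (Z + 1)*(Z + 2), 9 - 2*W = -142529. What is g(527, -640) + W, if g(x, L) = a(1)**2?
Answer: 71305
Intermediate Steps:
W = 71269 (W = 9/2 - 1/2*(-142529) = 9/2 + 142529/2 = 71269)
a(Z) = (1 + Z)*(2 + Z)
g(x, L) = 36 (g(x, L) = (2 + 1**2 + 3*1)**2 = (2 + 1 + 3)**2 = 6**2 = 36)
g(527, -640) + W = 36 + 71269 = 71305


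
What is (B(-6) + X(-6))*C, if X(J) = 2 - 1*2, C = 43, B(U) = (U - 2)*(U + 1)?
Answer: 1720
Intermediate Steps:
B(U) = (1 + U)*(-2 + U) (B(U) = (-2 + U)*(1 + U) = (1 + U)*(-2 + U))
X(J) = 0 (X(J) = 2 - 2 = 0)
(B(-6) + X(-6))*C = ((-2 + (-6)² - 1*(-6)) + 0)*43 = ((-2 + 36 + 6) + 0)*43 = (40 + 0)*43 = 40*43 = 1720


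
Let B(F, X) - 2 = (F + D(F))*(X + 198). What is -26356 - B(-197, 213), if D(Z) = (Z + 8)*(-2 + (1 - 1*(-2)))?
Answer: 132288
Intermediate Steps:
D(Z) = 8 + Z (D(Z) = (8 + Z)*(-2 + (1 + 2)) = (8 + Z)*(-2 + 3) = (8 + Z)*1 = 8 + Z)
B(F, X) = 2 + (8 + 2*F)*(198 + X) (B(F, X) = 2 + (F + (8 + F))*(X + 198) = 2 + (8 + 2*F)*(198 + X))
-26356 - B(-197, 213) = -26356 - (1586 + 396*(-197) - 197*213 + 213*(8 - 197)) = -26356 - (1586 - 78012 - 41961 + 213*(-189)) = -26356 - (1586 - 78012 - 41961 - 40257) = -26356 - 1*(-158644) = -26356 + 158644 = 132288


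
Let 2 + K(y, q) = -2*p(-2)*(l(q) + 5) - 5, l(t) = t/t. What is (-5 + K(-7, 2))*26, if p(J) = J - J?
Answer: -312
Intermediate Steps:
p(J) = 0
l(t) = 1
K(y, q) = -7 (K(y, q) = -2 + (-0*(1 + 5) - 5) = -2 + (-0*6 - 5) = -2 + (-2*0 - 5) = -2 + (0 - 5) = -2 - 5 = -7)
(-5 + K(-7, 2))*26 = (-5 - 7)*26 = -12*26 = -312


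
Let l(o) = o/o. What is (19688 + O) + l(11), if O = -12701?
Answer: 6988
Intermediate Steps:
l(o) = 1
(19688 + O) + l(11) = (19688 - 12701) + 1 = 6987 + 1 = 6988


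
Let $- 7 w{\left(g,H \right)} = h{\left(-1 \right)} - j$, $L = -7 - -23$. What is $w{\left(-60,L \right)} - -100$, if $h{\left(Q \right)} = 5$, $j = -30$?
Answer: $95$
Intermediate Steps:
$L = 16$ ($L = -7 + 23 = 16$)
$w{\left(g,H \right)} = -5$ ($w{\left(g,H \right)} = - \frac{5 - -30}{7} = - \frac{5 + 30}{7} = \left(- \frac{1}{7}\right) 35 = -5$)
$w{\left(-60,L \right)} - -100 = -5 - -100 = -5 + 100 = 95$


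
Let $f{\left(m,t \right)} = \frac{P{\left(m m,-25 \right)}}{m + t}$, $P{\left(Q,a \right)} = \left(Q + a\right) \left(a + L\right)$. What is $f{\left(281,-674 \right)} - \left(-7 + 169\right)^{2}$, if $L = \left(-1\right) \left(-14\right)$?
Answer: $- \frac{3148532}{131} \approx -24035.0$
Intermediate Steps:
$L = 14$
$P{\left(Q,a \right)} = \left(14 + a\right) \left(Q + a\right)$ ($P{\left(Q,a \right)} = \left(Q + a\right) \left(a + 14\right) = \left(Q + a\right) \left(14 + a\right) = \left(14 + a\right) \left(Q + a\right)$)
$f{\left(m,t \right)} = \frac{275 - 11 m^{2}}{m + t}$ ($f{\left(m,t \right)} = \frac{\left(-25\right)^{2} + 14 m m + 14 \left(-25\right) + m m \left(-25\right)}{m + t} = \frac{625 + 14 m^{2} - 350 + m^{2} \left(-25\right)}{m + t} = \frac{625 + 14 m^{2} - 350 - 25 m^{2}}{m + t} = \frac{275 - 11 m^{2}}{m + t}$)
$f{\left(281,-674 \right)} - \left(-7 + 169\right)^{2} = \frac{11 \left(25 - 281^{2}\right)}{281 - 674} - \left(-7 + 169\right)^{2} = \frac{11 \left(25 - 78961\right)}{-393} - 162^{2} = 11 \left(- \frac{1}{393}\right) \left(25 - 78961\right) - 26244 = 11 \left(- \frac{1}{393}\right) \left(-78936\right) - 26244 = \frac{289432}{131} - 26244 = - \frac{3148532}{131}$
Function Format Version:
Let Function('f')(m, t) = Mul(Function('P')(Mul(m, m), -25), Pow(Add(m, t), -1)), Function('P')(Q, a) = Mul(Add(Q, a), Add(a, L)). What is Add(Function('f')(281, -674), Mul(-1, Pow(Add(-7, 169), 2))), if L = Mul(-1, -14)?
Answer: Rational(-3148532, 131) ≈ -24035.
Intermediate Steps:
L = 14
Function('P')(Q, a) = Mul(Add(14, a), Add(Q, a)) (Function('P')(Q, a) = Mul(Add(Q, a), Add(a, 14)) = Mul(Add(Q, a), Add(14, a)) = Mul(Add(14, a), Add(Q, a)))
Function('f')(m, t) = Mul(Pow(Add(m, t), -1), Add(275, Mul(-11, Pow(m, 2)))) (Function('f')(m, t) = Mul(Add(Pow(-25, 2), Mul(14, Mul(m, m)), Mul(14, -25), Mul(Mul(m, m), -25)), Pow(Add(m, t), -1)) = Mul(Add(625, Mul(14, Pow(m, 2)), -350, Mul(Pow(m, 2), -25)), Pow(Add(m, t), -1)) = Mul(Add(625, Mul(14, Pow(m, 2)), -350, Mul(-25, Pow(m, 2))), Pow(Add(m, t), -1)) = Mul(Add(275, Mul(-11, Pow(m, 2))), Pow(Add(m, t), -1)) = Mul(Pow(Add(m, t), -1), Add(275, Mul(-11, Pow(m, 2)))))
Add(Function('f')(281, -674), Mul(-1, Pow(Add(-7, 169), 2))) = Add(Mul(11, Pow(Add(281, -674), -1), Add(25, Mul(-1, Pow(281, 2)))), Mul(-1, Pow(Add(-7, 169), 2))) = Add(Mul(11, Pow(-393, -1), Add(25, Mul(-1, 78961))), Mul(-1, Pow(162, 2))) = Add(Mul(11, Rational(-1, 393), Add(25, -78961)), Mul(-1, 26244)) = Add(Mul(11, Rational(-1, 393), -78936), -26244) = Add(Rational(289432, 131), -26244) = Rational(-3148532, 131)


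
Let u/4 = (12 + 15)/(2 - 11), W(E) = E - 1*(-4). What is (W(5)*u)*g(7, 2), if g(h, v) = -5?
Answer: 540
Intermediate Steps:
W(E) = 4 + E (W(E) = E + 4 = 4 + E)
u = -12 (u = 4*((12 + 15)/(2 - 11)) = 4*(27/(-9)) = 4*(27*(-⅑)) = 4*(-3) = -12)
(W(5)*u)*g(7, 2) = ((4 + 5)*(-12))*(-5) = (9*(-12))*(-5) = -108*(-5) = 540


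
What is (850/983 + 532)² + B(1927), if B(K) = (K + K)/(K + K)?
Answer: 274373691925/966289 ≈ 2.8395e+5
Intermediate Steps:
B(K) = 1 (B(K) = (2*K)/((2*K)) = (2*K)*(1/(2*K)) = 1)
(850/983 + 532)² + B(1927) = (850/983 + 532)² + 1 = (523806/983)² + 1 = 274372725636/966289 + 1 = 274373691925/966289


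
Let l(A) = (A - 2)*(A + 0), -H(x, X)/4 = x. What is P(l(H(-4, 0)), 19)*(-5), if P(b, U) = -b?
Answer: 1120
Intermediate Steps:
H(x, X) = -4*x
l(A) = A*(-2 + A) (l(A) = (-2 + A)*A = A*(-2 + A))
P(l(H(-4, 0)), 19)*(-5) = -(-4*(-4))*(-2 - 4*(-4))*(-5) = -16*(-2 + 16)*(-5) = -16*14*(-5) = -1*224*(-5) = -224*(-5) = 1120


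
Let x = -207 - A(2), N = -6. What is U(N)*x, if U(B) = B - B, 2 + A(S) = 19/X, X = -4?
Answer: 0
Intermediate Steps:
A(S) = -27/4 (A(S) = -2 + 19/(-4) = -2 + 19*(-¼) = -2 - 19/4 = -27/4)
U(B) = 0
x = -801/4 (x = -207 - 1*(-27/4) = -207 + 27/4 = -801/4 ≈ -200.25)
U(N)*x = 0*(-801/4) = 0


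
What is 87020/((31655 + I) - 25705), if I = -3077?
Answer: 87020/2873 ≈ 30.289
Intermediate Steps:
87020/((31655 + I) - 25705) = 87020/((31655 - 3077) - 25705) = 87020/(28578 - 25705) = 87020/2873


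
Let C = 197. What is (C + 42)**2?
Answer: 57121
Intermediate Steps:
(C + 42)**2 = (197 + 42)**2 = 239**2 = 57121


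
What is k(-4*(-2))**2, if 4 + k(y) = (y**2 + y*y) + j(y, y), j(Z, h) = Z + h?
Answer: 19600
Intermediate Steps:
k(y) = -4 + 2*y + 2*y**2 (k(y) = -4 + ((y**2 + y*y) + (y + y)) = -4 + ((y**2 + y**2) + 2*y) = -4 + (2*y**2 + 2*y) = -4 + (2*y + 2*y**2) = -4 + 2*y + 2*y**2)
k(-4*(-2))**2 = (-4 + 2*(-4*(-2)) + 2*(-4*(-2))**2)**2 = (-4 + 2*8 + 2*8**2)**2 = (-4 + 16 + 2*64)**2 = (-4 + 16 + 128)**2 = 140**2 = 19600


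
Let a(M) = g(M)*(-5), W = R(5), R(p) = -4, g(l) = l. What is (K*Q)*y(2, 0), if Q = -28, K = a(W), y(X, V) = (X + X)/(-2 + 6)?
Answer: -560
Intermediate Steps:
y(X, V) = X/2 (y(X, V) = (2*X)/4 = (2*X)*(¼) = X/2)
W = -4
a(M) = -5*M (a(M) = M*(-5) = -5*M)
K = 20 (K = -5*(-4) = 20)
(K*Q)*y(2, 0) = (20*(-28))*((½)*2) = -560*1 = -560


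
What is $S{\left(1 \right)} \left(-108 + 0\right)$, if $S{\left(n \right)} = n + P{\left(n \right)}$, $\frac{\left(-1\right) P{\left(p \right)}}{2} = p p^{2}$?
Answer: $108$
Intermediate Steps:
$P{\left(p \right)} = - 2 p^{3}$ ($P{\left(p \right)} = - 2 p p^{2} = - 2 p^{3}$)
$S{\left(n \right)} = n - 2 n^{3}$
$S{\left(1 \right)} \left(-108 + 0\right) = \left(1 - 2 \cdot 1^{3}\right) \left(-108 + 0\right) = \left(1 - 2\right) \left(-108\right) = \left(-1\right) \left(-108\right) = 108$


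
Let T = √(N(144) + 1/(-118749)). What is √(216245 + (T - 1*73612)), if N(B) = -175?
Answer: √(2011314288867633 + 237498*I*√616932998481)/118749 ≈ 377.67 + 0.017514*I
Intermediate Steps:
T = 2*I*√616932998481/118749 (T = √(-175 + 1/(-118749)) = √(-175 - 1/118749) = √(-20781076/118749) = 2*I*√616932998481/118749 ≈ 13.229*I)
√(216245 + (T - 1*73612)) = √(216245 + (2*I*√616932998481/118749 - 1*73612)) = √(216245 + (2*I*√616932998481/118749 - 73612)) = √(216245 + (-73612 + 2*I*√616932998481/118749)) = √(142633 + 2*I*√616932998481/118749)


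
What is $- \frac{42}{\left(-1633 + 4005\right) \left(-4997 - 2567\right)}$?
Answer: $\frac{21}{8970904} \approx 2.3409 \cdot 10^{-6}$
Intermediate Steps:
$- \frac{42}{\left(-1633 + 4005\right) \left(-4997 - 2567\right)} = - \frac{42}{2372 \left(-7564\right)} = - \frac{42}{-17941808} = \left(-42\right) \left(- \frac{1}{17941808}\right) = \frac{21}{8970904}$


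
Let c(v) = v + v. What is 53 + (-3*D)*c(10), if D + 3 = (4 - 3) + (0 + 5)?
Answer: -127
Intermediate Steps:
D = 3 (D = -3 + ((4 - 3) + (0 + 5)) = -3 + (1 + 5) = -3 + 6 = 3)
c(v) = 2*v
53 + (-3*D)*c(10) = 53 + (-3*3)*(2*10) = 53 - 9*20 = 53 - 180 = -127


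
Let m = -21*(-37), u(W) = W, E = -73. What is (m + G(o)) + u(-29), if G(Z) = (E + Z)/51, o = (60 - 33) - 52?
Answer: 38050/51 ≈ 746.08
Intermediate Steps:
m = 777
o = -25 (o = 27 - 52 = -25)
G(Z) = -73/51 + Z/51 (G(Z) = (-73 + Z)/51 = (-73 + Z)*(1/51) = -73/51 + Z/51)
(m + G(o)) + u(-29) = (777 + (-73/51 + (1/51)*(-25))) - 29 = (777 + (-73/51 - 25/51)) - 29 = (777 - 98/51) - 29 = 39529/51 - 29 = 38050/51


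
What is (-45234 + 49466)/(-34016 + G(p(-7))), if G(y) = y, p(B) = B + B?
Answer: -2116/17015 ≈ -0.12436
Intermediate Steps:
p(B) = 2*B
(-45234 + 49466)/(-34016 + G(p(-7))) = (-45234 + 49466)/(-34016 + 2*(-7)) = 4232/(-34016 - 14) = 4232/(-34030) = 4232*(-1/34030) = -2116/17015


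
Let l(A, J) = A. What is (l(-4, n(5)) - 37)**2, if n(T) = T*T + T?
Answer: 1681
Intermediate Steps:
n(T) = T + T**2 (n(T) = T**2 + T = T + T**2)
(l(-4, n(5)) - 37)**2 = (-4 - 37)**2 = (-41)**2 = 1681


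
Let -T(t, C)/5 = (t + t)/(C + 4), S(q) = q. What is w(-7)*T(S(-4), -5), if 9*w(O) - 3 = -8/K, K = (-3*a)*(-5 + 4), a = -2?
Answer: -520/27 ≈ -19.259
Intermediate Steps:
K = -6 (K = (-3*(-2))*(-5 + 4) = 6*(-1) = -6)
T(t, C) = -10*t/(4 + C) (T(t, C) = -5*(t + t)/(C + 4) = -5*2*t/(4 + C) = -10*t/(4 + C))
w(O) = 13/27 (w(O) = ⅓ + (-8/(-6))/9 = ⅓ + (-8*(-⅙))/9 = ⅓ + (⅑)*(4/3) = ⅓ + 4/27 = 13/27)
w(-7)*T(S(-4), -5) = 13*(-10*(-4)/(4 - 5))/27 = 13*(-10*(-4)/(-1))/27 = 13*(-10*(-4)*(-1))/27 = (13/27)*(-40) = -520/27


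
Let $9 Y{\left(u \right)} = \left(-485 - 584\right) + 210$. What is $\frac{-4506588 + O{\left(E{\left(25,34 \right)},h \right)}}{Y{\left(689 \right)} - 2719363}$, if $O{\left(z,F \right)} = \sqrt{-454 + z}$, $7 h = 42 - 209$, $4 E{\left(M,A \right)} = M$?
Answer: $\frac{20279646}{12237563} - \frac{27 i \sqrt{199}}{48950252} \approx 1.6572 - 7.781 \cdot 10^{-6} i$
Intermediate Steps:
$E{\left(M,A \right)} = \frac{M}{4}$
$Y{\left(u \right)} = - \frac{859}{9}$ ($Y{\left(u \right)} = \frac{\left(-485 - 584\right) + 210}{9} = \frac{-1069 + 210}{9} = \frac{1}{9} \left(-859\right) = - \frac{859}{9}$)
$h = - \frac{167}{7}$ ($h = \frac{42 - 209}{7} = \frac{1}{7} \left(-167\right) = - \frac{167}{7} \approx -23.857$)
$\frac{-4506588 + O{\left(E{\left(25,34 \right)},h \right)}}{Y{\left(689 \right)} - 2719363} = \frac{-4506588 + \sqrt{-454 + \frac{1}{4} \cdot 25}}{- \frac{859}{9} - 2719363} = \frac{-4506588 + \sqrt{-454 + \frac{25}{4}}}{- \frac{24475126}{9}} = \left(-4506588 + \sqrt{- \frac{1791}{4}}\right) \left(- \frac{9}{24475126}\right) = \left(-4506588 + \frac{3 i \sqrt{199}}{2}\right) \left(- \frac{9}{24475126}\right) = \frac{20279646}{12237563} - \frac{27 i \sqrt{199}}{48950252}$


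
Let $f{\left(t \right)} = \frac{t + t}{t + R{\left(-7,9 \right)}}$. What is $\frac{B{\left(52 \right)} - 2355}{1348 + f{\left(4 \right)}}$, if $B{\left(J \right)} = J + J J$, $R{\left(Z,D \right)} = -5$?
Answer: $\frac{401}{1340} \approx 0.29925$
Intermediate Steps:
$B{\left(J \right)} = J + J^{2}$
$f{\left(t \right)} = \frac{2 t}{-5 + t}$ ($f{\left(t \right)} = \frac{t + t}{t - 5} = \frac{2 t}{-5 + t}$)
$\frac{B{\left(52 \right)} - 2355}{1348 + f{\left(4 \right)}} = \frac{52 \left(1 + 52\right) - 2355}{1348 + 2 \cdot 4 \frac{1}{-5 + 4}} = \frac{52 \cdot 53 - 2355}{1348 + 2 \cdot 4 \frac{1}{-1}} = \frac{2756 - 2355}{1348 + 2 \cdot 4 \left(-1\right)} = \frac{401}{1348 - 8} = \frac{401}{1340}$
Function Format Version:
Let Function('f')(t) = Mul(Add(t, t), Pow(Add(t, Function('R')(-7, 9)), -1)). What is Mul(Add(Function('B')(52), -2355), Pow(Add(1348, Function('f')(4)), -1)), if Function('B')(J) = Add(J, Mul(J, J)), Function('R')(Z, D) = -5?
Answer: Rational(401, 1340) ≈ 0.29925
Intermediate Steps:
Function('B')(J) = Add(J, Pow(J, 2))
Function('f')(t) = Mul(2, t, Pow(Add(-5, t), -1)) (Function('f')(t) = Mul(Add(t, t), Pow(Add(t, -5), -1)) = Mul(Mul(2, t), Pow(Add(-5, t), -1)) = Mul(2, t, Pow(Add(-5, t), -1)))
Mul(Add(Function('B')(52), -2355), Pow(Add(1348, Function('f')(4)), -1)) = Mul(Add(Mul(52, Add(1, 52)), -2355), Pow(Add(1348, Mul(2, 4, Pow(Add(-5, 4), -1))), -1)) = Mul(Add(Mul(52, 53), -2355), Pow(Add(1348, Mul(2, 4, Pow(-1, -1))), -1)) = Mul(Add(2756, -2355), Pow(Add(1348, Mul(2, 4, -1)), -1)) = Mul(401, Pow(Add(1348, -8), -1)) = Mul(401, Pow(1340, -1)) = Mul(401, Rational(1, 1340)) = Rational(401, 1340)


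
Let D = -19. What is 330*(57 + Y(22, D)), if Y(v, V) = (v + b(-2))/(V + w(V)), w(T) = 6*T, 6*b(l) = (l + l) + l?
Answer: 356400/19 ≈ 18758.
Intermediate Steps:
b(l) = l/2 (b(l) = ((l + l) + l)/6 = (2*l + l)/6 = (3*l)/6 = l/2)
Y(v, V) = (-1 + v)/(7*V) (Y(v, V) = (v + (1/2)*(-2))/(V + 6*V) = (v - 1)/((7*V)) = (-1 + v)*(1/(7*V)) = (-1 + v)/(7*V))
330*(57 + Y(22, D)) = 330*(57 + (1/7)*(-1 + 22)/(-19)) = 330*(57 + (1/7)*(-1/19)*21) = 330*(57 - 3/19) = 330*(1080/19) = 356400/19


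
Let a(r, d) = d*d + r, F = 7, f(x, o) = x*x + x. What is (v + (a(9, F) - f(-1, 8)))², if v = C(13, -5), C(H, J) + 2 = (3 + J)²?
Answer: 3600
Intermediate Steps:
C(H, J) = -2 + (3 + J)²
f(x, o) = x + x² (f(x, o) = x² + x = x + x²)
v = 2 (v = -2 + (3 - 5)² = -2 + (-2)² = -2 + 4 = 2)
a(r, d) = r + d² (a(r, d) = d² + r = r + d²)
(v + (a(9, F) - f(-1, 8)))² = (2 + ((9 + 7²) - (-1)*(1 - 1)))² = (2 + ((9 + 49) - (-1)*0))² = (2 + (58 - 1*0))² = (2 + (58 + 0))² = (2 + 58)² = 60² = 3600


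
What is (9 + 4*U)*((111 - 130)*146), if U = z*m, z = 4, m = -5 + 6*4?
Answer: -868262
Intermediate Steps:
m = 19 (m = -5 + 24 = 19)
U = 76 (U = 4*19 = 76)
(9 + 4*U)*((111 - 130)*146) = (9 + 4*76)*((111 - 130)*146) = (9 + 304)*(-19*146) = 313*(-2774) = -868262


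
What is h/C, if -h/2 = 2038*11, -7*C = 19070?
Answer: 156926/9535 ≈ 16.458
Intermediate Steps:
C = -19070/7 (C = -1/7*19070 = -19070/7 ≈ -2724.3)
h = -44836 (h = -4076*11 = -2*22418 = -44836)
h/C = -44836/(-19070/7) = -44836*(-7/19070) = 156926/9535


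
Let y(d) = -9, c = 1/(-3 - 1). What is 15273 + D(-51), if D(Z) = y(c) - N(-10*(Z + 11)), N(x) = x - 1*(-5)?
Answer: 14859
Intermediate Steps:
N(x) = 5 + x (N(x) = x + 5 = 5 + x)
c = -¼ (c = 1/(-4) = -¼ ≈ -0.25000)
D(Z) = 96 + 10*Z (D(Z) = -9 - (5 - 10*(Z + 11)) = -9 - (5 - 10*(11 + Z)) = -9 - (5 + (-110 - 10*Z)) = -9 - (-105 - 10*Z) = -9 + (105 + 10*Z) = 96 + 10*Z)
15273 + D(-51) = 15273 + (96 + 10*(-51)) = 15273 + (96 - 510) = 15273 - 414 = 14859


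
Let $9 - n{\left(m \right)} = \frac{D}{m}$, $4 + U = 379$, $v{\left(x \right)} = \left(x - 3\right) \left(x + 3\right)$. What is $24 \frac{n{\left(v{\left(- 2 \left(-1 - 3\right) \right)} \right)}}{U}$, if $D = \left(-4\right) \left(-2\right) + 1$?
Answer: $\frac{3888}{6875} \approx 0.56553$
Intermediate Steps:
$v{\left(x \right)} = \left(-3 + x\right) \left(3 + x\right)$
$D = 9$ ($D = 8 + 1 = 9$)
$U = 375$ ($U = -4 + 379 = 375$)
$n{\left(m \right)} = 9 - \frac{9}{m}$
$24 \frac{n{\left(v{\left(- 2 \left(-1 - 3\right) \right)} \right)}}{U} = 24 \frac{9 - \frac{9}{-9 + \left(- 2 \left(-1 - 3\right)\right)^{2}}}{375} = 24 \left(9 - \frac{9}{-9 + \left(\left(-2\right) \left(-4\right)\right)^{2}}\right) \frac{1}{375} = 24 \left(9 - \frac{9}{-9 + 8^{2}}\right) \frac{1}{375} = 24 \left(9 - \frac{9}{-9 + 64}\right) \frac{1}{375} = 24 \left(9 - \frac{9}{55}\right) \frac{1}{375} = 24 \cdot \frac{486}{55} \cdot \frac{1}{375} = 24 \cdot \frac{162}{6875} = \frac{3888}{6875}$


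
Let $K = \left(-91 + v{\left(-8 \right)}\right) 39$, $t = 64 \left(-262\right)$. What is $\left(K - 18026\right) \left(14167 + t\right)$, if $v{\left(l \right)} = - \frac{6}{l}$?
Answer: $\frac{224161983}{4} \approx 5.6041 \cdot 10^{7}$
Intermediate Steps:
$t = -16768$
$K = - \frac{14079}{4}$ ($K = \left(-91 - \frac{6}{-8}\right) 39 = \left(-91 - - \frac{3}{4}\right) 39 = \left(-91 + \frac{3}{4}\right) 39 = \left(- \frac{361}{4}\right) 39 = - \frac{14079}{4} \approx -3519.8$)
$\left(K - 18026\right) \left(14167 + t\right) = \left(- \frac{14079}{4} - 18026\right) \left(14167 - 16768\right) = \left(- \frac{86183}{4}\right) \left(-2601\right) = \frac{224161983}{4}$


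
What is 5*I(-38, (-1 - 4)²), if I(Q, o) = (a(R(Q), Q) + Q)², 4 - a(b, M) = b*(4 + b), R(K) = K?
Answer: 8791380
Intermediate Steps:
a(b, M) = 4 - b*(4 + b)
I(Q, o) = (4 - Q² - 3*Q)² (I(Q, o) = ((4 - Q² - 4*Q) + Q)² = (4 - Q² - 3*Q)²)
5*I(-38, (-1 - 4)²) = 5*(-4 + (-38)² + 3*(-38))² = 5*(-4 + 1444 - 114)² = 5*1326² = 5*1758276 = 8791380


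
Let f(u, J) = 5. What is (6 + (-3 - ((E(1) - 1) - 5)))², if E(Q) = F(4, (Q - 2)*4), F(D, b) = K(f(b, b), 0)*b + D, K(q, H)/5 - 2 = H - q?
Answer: 3025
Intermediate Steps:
K(q, H) = 10 - 5*q + 5*H (K(q, H) = 10 + 5*(H - q) = 10 + (-5*q + 5*H) = 10 - 5*q + 5*H)
F(D, b) = D - 15*b (F(D, b) = (10 - 5*5 + 5*0)*b + D = (10 - 25 + 0)*b + D = -15*b + D = D - 15*b)
E(Q) = 124 - 60*Q (E(Q) = 4 - 15*(Q - 2)*4 = 4 - 15*(-2 + Q)*4 = 4 - 15*(-8 + 4*Q) = 4 + (120 - 60*Q) = 124 - 60*Q)
(6 + (-3 - ((E(1) - 1) - 5)))² = (6 + (-3 - (((124 - 60*1) - 1) - 5)))² = (6 + (-3 - (((124 - 60) - 1) - 5)))² = (6 + (-3 - ((64 - 1) - 5)))² = (6 + (-3 - (63 - 5)))² = (6 + (-3 - 1*58))² = (6 + (-3 - 58))² = (6 - 61)² = (-55)² = 3025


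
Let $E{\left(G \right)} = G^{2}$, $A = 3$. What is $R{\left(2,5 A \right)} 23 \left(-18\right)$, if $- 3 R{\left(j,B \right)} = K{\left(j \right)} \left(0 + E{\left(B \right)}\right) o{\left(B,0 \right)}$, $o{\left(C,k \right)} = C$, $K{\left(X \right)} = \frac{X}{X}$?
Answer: $465750$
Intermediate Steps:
$K{\left(X \right)} = 1$
$R{\left(j,B \right)} = - \frac{B^{3}}{3}$ ($R{\left(j,B \right)} = - \frac{1 \left(0 + B^{2}\right) B}{3} = - \frac{1 B^{2} B}{3} = - \frac{B^{2} B}{3} = - \frac{B^{3}}{3}$)
$R{\left(2,5 A \right)} 23 \left(-18\right) = - \frac{\left(5 \cdot 3\right)^{3}}{3} \cdot 23 \left(-18\right) = - \frac{15^{3}}{3} \cdot 23 \left(-18\right) = \left(- \frac{1}{3}\right) 3375 \cdot 23 \left(-18\right) = \left(-1125\right) 23 \left(-18\right) = \left(-25875\right) \left(-18\right) = 465750$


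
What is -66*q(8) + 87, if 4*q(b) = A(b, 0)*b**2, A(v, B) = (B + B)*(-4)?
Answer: 87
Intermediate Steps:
A(v, B) = -8*B (A(v, B) = (2*B)*(-4) = -8*B)
q(b) = 0 (q(b) = ((-8*0)*b**2)/4 = (0*b**2)/4 = (1/4)*0 = 0)
-66*q(8) + 87 = -66*0 + 87 = 0 + 87 = 87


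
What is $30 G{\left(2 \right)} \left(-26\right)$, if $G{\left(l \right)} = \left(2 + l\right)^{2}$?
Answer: $-12480$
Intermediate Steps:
$30 G{\left(2 \right)} \left(-26\right) = 30 \left(2 + 2\right)^{2} \left(-26\right) = 30 \cdot 4^{2} \left(-26\right) = 30 \cdot 16 \left(-26\right) = 480 \left(-26\right) = -12480$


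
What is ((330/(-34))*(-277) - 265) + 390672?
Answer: 6682624/17 ≈ 3.9310e+5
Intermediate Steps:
((330/(-34))*(-277) - 265) + 390672 = ((330*(-1/34))*(-277) - 265) + 390672 = (-165/17*(-277) - 265) + 390672 = (45705/17 - 265) + 390672 = 41200/17 + 390672 = 6682624/17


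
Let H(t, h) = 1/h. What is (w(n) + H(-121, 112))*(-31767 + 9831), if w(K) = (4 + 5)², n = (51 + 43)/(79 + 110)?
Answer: -12439083/7 ≈ -1.7770e+6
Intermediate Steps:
n = 94/189 ≈ 0.49735
w(K) = 81 (w(K) = 9² = 81)
(w(n) + H(-121, 112))*(-31767 + 9831) = (81 + 1/112)*(-31767 + 9831) = (81 + 1/112)*(-21936) = (9073/112)*(-21936) = -12439083/7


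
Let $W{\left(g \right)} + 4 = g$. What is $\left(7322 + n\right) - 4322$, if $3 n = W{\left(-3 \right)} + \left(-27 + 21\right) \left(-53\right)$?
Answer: $\frac{9311}{3} \approx 3103.7$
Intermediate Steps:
$W{\left(g \right)} = -4 + g$
$n = \frac{311}{3}$ ($n = \frac{\left(-4 - 3\right) + \left(-27 + 21\right) \left(-53\right)}{3} = \frac{-7 - -318}{3} = \frac{-7 + 318}{3} = \frac{1}{3} \cdot 311 = \frac{311}{3} \approx 103.67$)
$\left(7322 + n\right) - 4322 = \left(7322 + \frac{311}{3}\right) - 4322 = \frac{22277}{3} - 4322 = \frac{9311}{3}$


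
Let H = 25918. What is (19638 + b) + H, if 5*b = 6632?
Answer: 234412/5 ≈ 46882.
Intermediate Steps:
b = 6632/5 (b = (⅕)*6632 = 6632/5 ≈ 1326.4)
(19638 + b) + H = (19638 + 6632/5) + 25918 = 104822/5 + 25918 = 234412/5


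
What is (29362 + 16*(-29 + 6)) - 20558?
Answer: 8436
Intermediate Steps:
(29362 + 16*(-29 + 6)) - 20558 = (29362 + 16*(-23)) - 20558 = (29362 - 368) - 20558 = 28994 - 20558 = 8436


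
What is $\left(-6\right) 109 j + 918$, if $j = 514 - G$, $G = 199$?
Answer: $-205092$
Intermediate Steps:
$j = 315$ ($j = 514 - 199 = 315$)
$\left(-6\right) 109 j + 918 = \left(-6\right) 109 \cdot 315 + 918 = \left(-654\right) 315 + 918 = -206010 + 918 = -205092$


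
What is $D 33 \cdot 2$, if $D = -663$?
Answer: $-43758$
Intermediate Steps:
$D 33 \cdot 2 = - 663 \cdot 33 \cdot 2 = \left(-663\right) 66 = -43758$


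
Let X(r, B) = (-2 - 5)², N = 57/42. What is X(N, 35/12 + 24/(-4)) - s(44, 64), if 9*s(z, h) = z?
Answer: 397/9 ≈ 44.111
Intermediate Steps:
N = 19/14 (N = 57*(1/42) = 19/14 ≈ 1.3571)
s(z, h) = z/9
X(r, B) = 49 (X(r, B) = (-7)² = 49)
X(N, 35/12 + 24/(-4)) - s(44, 64) = 49 - 44/9 = 397/9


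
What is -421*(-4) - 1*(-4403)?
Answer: 6087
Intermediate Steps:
-421*(-4) - 1*(-4403) = 1684 + 4403 = 6087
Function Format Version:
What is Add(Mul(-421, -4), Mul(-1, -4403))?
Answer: 6087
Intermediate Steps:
Add(Mul(-421, -4), Mul(-1, -4403)) = Add(1684, 4403) = 6087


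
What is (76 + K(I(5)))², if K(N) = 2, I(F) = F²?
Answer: 6084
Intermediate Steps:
(76 + K(I(5)))² = (76 + 2)² = 78² = 6084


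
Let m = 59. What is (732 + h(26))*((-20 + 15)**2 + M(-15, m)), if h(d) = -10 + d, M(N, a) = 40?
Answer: 48620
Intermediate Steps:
(732 + h(26))*((-20 + 15)**2 + M(-15, m)) = (732 + (-10 + 26))*((-20 + 15)**2 + 40) = (732 + 16)*((-5)**2 + 40) = 748*(25 + 40) = 748*65 = 48620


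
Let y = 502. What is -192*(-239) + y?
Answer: 46390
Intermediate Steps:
-192*(-239) + y = -192*(-239) + 502 = 45888 + 502 = 46390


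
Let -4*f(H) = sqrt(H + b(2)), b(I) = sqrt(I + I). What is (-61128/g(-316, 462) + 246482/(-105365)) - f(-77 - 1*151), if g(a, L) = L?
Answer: -1092437734/8113105 + I*sqrt(226)/4 ≈ -134.65 + 3.7583*I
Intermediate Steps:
b(I) = sqrt(2)*sqrt(I) (b(I) = sqrt(2*I) = sqrt(2)*sqrt(I))
f(H) = -sqrt(2 + H)/4 (f(H) = -sqrt(H + sqrt(2)*sqrt(2))/4 = -sqrt(H + 2)/4 = -sqrt(2 + H)/4)
(-61128/g(-316, 462) + 246482/(-105365)) - f(-77 - 1*151) = (-61128/462 + 246482/(-105365)) - (-1)*sqrt(2 + (-77 - 1*151))/4 = (-61128*1/462 + 246482*(-1/105365)) - (-1)*sqrt(2 + (-77 - 151))/4 = (-10188/77 - 246482/105365) - (-1)*sqrt(2 - 228)/4 = -1092437734/8113105 - (-1)*sqrt(-226)/4 = -1092437734/8113105 - (-1)*I*sqrt(226)/4 = -1092437734/8113105 + I*sqrt(226)/4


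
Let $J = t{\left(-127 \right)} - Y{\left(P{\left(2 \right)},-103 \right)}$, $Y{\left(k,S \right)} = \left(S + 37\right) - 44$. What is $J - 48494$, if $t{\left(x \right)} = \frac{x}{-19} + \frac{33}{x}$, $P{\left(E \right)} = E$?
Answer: $- \frac{116735090}{2413} \approx -48378.0$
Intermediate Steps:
$t{\left(x \right)} = \frac{33}{x} - \frac{x}{19}$ ($t{\left(x \right)} = x \left(- \frac{1}{19}\right) + \frac{33}{x} = - \frac{x}{19} + \frac{33}{x} = \frac{33}{x} - \frac{x}{19}$)
$Y{\left(k,S \right)} = -7 + S$ ($Y{\left(k,S \right)} = \left(37 + S\right) - 44 = -7 + S$)
$J = \frac{280932}{2413}$ ($J = \left(\frac{33}{-127} - - \frac{127}{19}\right) - \left(-7 - 103\right) = \left(33 \left(- \frac{1}{127}\right) + \frac{127}{19}\right) - -110 = \left(- \frac{33}{127} + \frac{127}{19}\right) + 110 = \frac{15502}{2413} + 110 = \frac{280932}{2413} \approx 116.42$)
$J - 48494 = \frac{280932}{2413} - 48494 = - \frac{116735090}{2413}$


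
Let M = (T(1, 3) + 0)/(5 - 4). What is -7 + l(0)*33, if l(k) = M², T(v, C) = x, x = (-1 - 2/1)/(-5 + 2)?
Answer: 26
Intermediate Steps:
x = 1 (x = (-1 - 2*1)/(-3) = (-1 - 2)*(-⅓) = -3*(-⅓) = 1)
T(v, C) = 1
M = 1 (M = (1 + 0)/(5 - 4) = 1/1 = 1*1 = 1)
l(k) = 1 (l(k) = 1² = 1)
-7 + l(0)*33 = -7 + 1*33 = -7 + 33 = 26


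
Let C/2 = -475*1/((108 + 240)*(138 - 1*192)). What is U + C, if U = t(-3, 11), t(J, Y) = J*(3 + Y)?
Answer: -394157/9396 ≈ -41.949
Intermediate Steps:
C = 475/9396 (C = 2*(-475*1/((108 + 240)*(138 - 1*192))) = 2*(-475*1/(348*(138 - 192))) = 2*(-475/((-54*348))) = 2*(-475/(-18792)) = 2*(-475*(-1/18792)) = 2*(475/18792) = 475/9396 ≈ 0.050553)
U = -42 (U = -3*(3 + 11) = -3*14 = -42)
U + C = -42 + 475/9396 = -394157/9396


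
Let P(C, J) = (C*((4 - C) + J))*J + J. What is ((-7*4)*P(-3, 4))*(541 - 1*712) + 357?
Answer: -612507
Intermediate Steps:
P(C, J) = J + C*J*(4 + J - C) (P(C, J) = (C*(4 + J - C))*J + J = C*J*(4 + J - C) + J = J + C*J*(4 + J - C))
((-7*4)*P(-3, 4))*(541 - 1*712) + 357 = ((-7*4)*(4*(1 - 1*(-3)² + 4*(-3) - 3*4)))*(541 - 1*712) + 357 = (-112*(1 - 1*9 - 12 - 12))*(541 - 712) + 357 = -112*(1 - 9 - 12 - 12)*(-171) + 357 = -112*(-32)*(-171) + 357 = -28*(-128)*(-171) + 357 = 3584*(-171) + 357 = -612864 + 357 = -612507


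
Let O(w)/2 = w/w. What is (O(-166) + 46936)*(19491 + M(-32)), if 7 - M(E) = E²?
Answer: 867132612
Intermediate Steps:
O(w) = 2 (O(w) = 2*(w/w) = 2*1 = 2)
M(E) = 7 - E²
(O(-166) + 46936)*(19491 + M(-32)) = (2 + 46936)*(19491 + (7 - 1*(-32)²)) = 46938*(19491 + (7 - 1*1024)) = 46938*(19491 + (7 - 1024)) = 46938*(19491 - 1017) = 46938*18474 = 867132612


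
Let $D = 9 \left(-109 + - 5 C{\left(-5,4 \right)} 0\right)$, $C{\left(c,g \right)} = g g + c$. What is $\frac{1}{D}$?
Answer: $- \frac{1}{981} \approx -0.0010194$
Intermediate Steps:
$C{\left(c,g \right)} = c + g^{2}$ ($C{\left(c,g \right)} = g^{2} + c = c + g^{2}$)
$D = -981$ ($D = 9 \left(-109 + - 5 \left(-5 + 4^{2}\right) 0\right) = 9 \left(-109 + - 5 \left(-5 + 16\right) 0\right) = 9 \left(-109 + \left(-5\right) 11 \cdot 0\right) = 9 \left(-109 - 0\right) = 9 \left(-109 + 0\right) = 9 \left(-109\right) = -981$)
$\frac{1}{D} = \frac{1}{-981} = - \frac{1}{981}$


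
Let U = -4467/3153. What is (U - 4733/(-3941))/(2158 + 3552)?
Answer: -446883/11825384305 ≈ -3.7790e-5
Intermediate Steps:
U = -1489/1051 (U = -4467*1/3153 = -1489/1051 ≈ -1.4167)
(U - 4733/(-3941))/(2158 + 3552) = (-1489/1051 - 4733/(-3941))/(2158 + 3552) = (-1489/1051 - 4733*(-1/3941))/5710 = (-1489/1051 + 4733/3941)*(1/5710) = -893766/4141991*1/5710 = -446883/11825384305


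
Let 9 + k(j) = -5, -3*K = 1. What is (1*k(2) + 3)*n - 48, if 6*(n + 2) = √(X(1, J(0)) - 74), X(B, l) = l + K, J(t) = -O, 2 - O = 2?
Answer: -26 - 11*I*√669/18 ≈ -26.0 - 15.806*I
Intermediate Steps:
O = 0 (O = 2 - 1*2 = 2 - 2 = 0)
K = -⅓ (K = -⅓*1 = -⅓ ≈ -0.33333)
J(t) = 0 (J(t) = -1*0 = 0)
k(j) = -14 (k(j) = -9 - 5 = -14)
X(B, l) = -⅓ + l (X(B, l) = l - ⅓ = -⅓ + l)
n = -2 + I*√669/18 (n = -2 + √((-⅓ + 0) - 74)/6 = -2 + √(-⅓ - 74)/6 = -2 + √(-223/3)/6 = -2 + (I*√669/3)/6 = -2 + I*√669/18 ≈ -2.0 + 1.4369*I)
(1*k(2) + 3)*n - 48 = (1*(-14) + 3)*(-2 + I*√669/18) - 48 = (-14 + 3)*(-2 + I*√669/18) - 48 = -11*(-2 + I*√669/18) - 48 = (22 - 11*I*√669/18) - 48 = -26 - 11*I*√669/18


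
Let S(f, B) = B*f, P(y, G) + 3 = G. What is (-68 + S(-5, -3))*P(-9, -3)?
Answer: 318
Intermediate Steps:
P(y, G) = -3 + G
(-68 + S(-5, -3))*P(-9, -3) = (-68 - 3*(-5))*(-3 - 3) = (-68 + 15)*(-6) = -53*(-6) = 318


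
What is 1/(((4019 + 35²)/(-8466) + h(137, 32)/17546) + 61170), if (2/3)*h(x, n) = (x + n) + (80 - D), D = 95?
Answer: 24757406/1514395515757 ≈ 1.6348e-5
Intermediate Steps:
h(x, n) = -45/2 + 3*n/2 + 3*x/2 (h(x, n) = 3*((x + n) + (80 - 1*95))/2 = 3*((n + x) + (80 - 95))/2 = 3*((n + x) - 15)/2 = 3*(-15 + n + x)/2 = -45/2 + 3*n/2 + 3*x/2)
1/(((4019 + 35²)/(-8466) + h(137, 32)/17546) + 61170) = 1/(((4019 + 35²)/(-8466) + (-45/2 + (3/2)*32 + (3/2)*137)/17546) + 61170) = 1/(((4019 + 1225)*(-1/8466) + (-45/2 + 48 + 411/2)*(1/17546)) + 61170) = 1/((5244*(-1/8466) + 231*(1/17546)) + 61170) = 1/((-874/1411 + 231/17546) + 61170) = 1/(-15009263/24757406 + 61170) = 1/(1514395515757/24757406) = 24757406/1514395515757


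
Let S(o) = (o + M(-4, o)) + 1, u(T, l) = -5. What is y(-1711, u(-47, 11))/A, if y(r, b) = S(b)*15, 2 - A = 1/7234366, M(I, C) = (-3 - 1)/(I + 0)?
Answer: -325546470/14468731 ≈ -22.500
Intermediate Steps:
M(I, C) = -4/I
A = 14468731/7234366 (A = 2 - 1/7234366 = 14468731/7234366 ≈ 2.0000)
S(o) = 2 + o (S(o) = (o - 4/(-4)) + 1 = (o - 4*(-1/4)) + 1 = (o + 1) + 1 = (1 + o) + 1 = 2 + o)
y(r, b) = 30 + 15*b (y(r, b) = (2 + b)*15 = 30 + 15*b)
y(-1711, u(-47, 11))/A = (30 + 15*(-5))/(14468731/7234366) = (30 - 75)*(7234366/14468731) = -45*7234366/14468731 = -325546470/14468731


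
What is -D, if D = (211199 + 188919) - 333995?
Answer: -66123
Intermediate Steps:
D = 66123 (D = 400118 - 333995 = 66123)
-D = -1*66123 = -66123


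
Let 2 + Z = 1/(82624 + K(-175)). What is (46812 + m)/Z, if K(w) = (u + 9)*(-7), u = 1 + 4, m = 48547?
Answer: -7869596834/165051 ≈ -47680.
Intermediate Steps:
u = 5
K(w) = -98 (K(w) = (5 + 9)*(-7) = 14*(-7) = -98)
Z = -165051/82526 (Z = -2 + 1/(82624 - 98) = -2 + 1/82526 = -165051/82526 ≈ -2.0000)
(46812 + m)/Z = (46812 + 48547)/(-165051/82526) = 95359*(-82526/165051) = -7869596834/165051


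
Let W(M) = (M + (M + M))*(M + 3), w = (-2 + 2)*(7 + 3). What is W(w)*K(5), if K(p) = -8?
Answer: 0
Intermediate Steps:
w = 0 (w = 0*10 = 0)
W(M) = 3*M*(3 + M) (W(M) = (M + 2*M)*(3 + M) = (3*M)*(3 + M) = 3*M*(3 + M))
W(w)*K(5) = (3*0*(3 + 0))*(-8) = (3*0*3)*(-8) = 0*(-8) = 0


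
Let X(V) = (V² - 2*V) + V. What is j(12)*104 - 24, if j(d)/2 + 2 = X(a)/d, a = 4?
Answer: -232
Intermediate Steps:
X(V) = V² - V
j(d) = -4 + 24/d (j(d) = -4 + 2*((4*(-1 + 4))/d) = -4 + 2*((4*3)/d) = -4 + 2*(12/d) = -4 + 24/d)
j(12)*104 - 24 = (-4 + 24/12)*104 - 24 = (-4 + 24*(1/12))*104 - 24 = (-4 + 2)*104 - 24 = -2*104 - 24 = -208 - 24 = -232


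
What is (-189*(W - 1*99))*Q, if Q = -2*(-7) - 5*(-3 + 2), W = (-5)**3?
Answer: 804384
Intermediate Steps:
W = -125
Q = 19 (Q = 14 - 5*(-1) = 14 + 5 = 19)
(-189*(W - 1*99))*Q = -189*(-125 - 1*99)*19 = -189*(-125 - 99)*19 = -189*(-224)*19 = 42336*19 = 804384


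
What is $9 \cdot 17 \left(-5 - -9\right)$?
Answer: $612$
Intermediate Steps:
$9 \cdot 17 \left(-5 - -9\right) = 153 \left(-5 + 9\right) = 153 \cdot 4 = 612$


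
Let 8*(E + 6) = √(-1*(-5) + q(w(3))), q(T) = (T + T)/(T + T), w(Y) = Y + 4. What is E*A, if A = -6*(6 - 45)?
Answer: -1404 + 117*√6/4 ≈ -1332.4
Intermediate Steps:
w(Y) = 4 + Y
A = 234 (A = -6*(-39) = 234)
q(T) = 1 (q(T) = (2*T)/((2*T)) = (2*T)*(1/(2*T)) = 1)
E = -6 + √6/8 (E = -6 + √(-1*(-5) + 1)/8 = -6 + √(5 + 1)/8 = -6 + √6/8 ≈ -5.6938)
E*A = (-6 + √6/8)*234 = -1404 + 117*√6/4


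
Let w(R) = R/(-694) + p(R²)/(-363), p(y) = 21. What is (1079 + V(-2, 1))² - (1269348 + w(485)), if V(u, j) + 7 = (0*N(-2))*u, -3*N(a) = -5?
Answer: -10090588193/83974 ≈ -1.2016e+5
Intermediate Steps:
N(a) = 5/3 (N(a) = -⅓*(-5) = 5/3)
V(u, j) = -7 (V(u, j) = -7 + (0*(5/3))*u = -7 + 0*u = -7 + 0 = -7)
w(R) = -7/121 - R/694 (w(R) = R/(-694) + 21/(-363) = R*(-1/694) + 21*(-1/363) = -R/694 - 7/121 = -7/121 - R/694)
(1079 + V(-2, 1))² - (1269348 + w(485)) = (1079 - 7)² - (1269348 + (-7/121 - 1/694*485)) = 1072² - (1269348 + (-7/121 - 485/694)) = 1149184 - (1269348 - 63543/83974) = 1149184 - 1*106592165409/83974 = 1149184 - 106592165409/83974 = -10090588193/83974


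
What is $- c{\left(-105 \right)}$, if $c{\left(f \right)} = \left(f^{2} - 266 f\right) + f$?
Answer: $-38850$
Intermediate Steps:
$c{\left(f \right)} = f^{2} - 265 f$
$- c{\left(-105 \right)} = - \left(-105\right) \left(-265 - 105\right) = - \left(-105\right) \left(-370\right) = \left(-1\right) 38850 = -38850$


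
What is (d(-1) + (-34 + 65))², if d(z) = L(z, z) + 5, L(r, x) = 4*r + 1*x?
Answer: 961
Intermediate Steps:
L(r, x) = x + 4*r (L(r, x) = 4*r + x = x + 4*r)
d(z) = 5 + 5*z (d(z) = (z + 4*z) + 5 = 5*z + 5 = 5 + 5*z)
(d(-1) + (-34 + 65))² = ((5 + 5*(-1)) + (-34 + 65))² = ((5 - 5) + 31)² = (0 + 31)² = 31² = 961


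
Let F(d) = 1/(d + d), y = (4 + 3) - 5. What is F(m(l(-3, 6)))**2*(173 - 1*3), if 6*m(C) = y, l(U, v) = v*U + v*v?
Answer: 765/2 ≈ 382.50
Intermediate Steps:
l(U, v) = v**2 + U*v (l(U, v) = U*v + v**2 = v**2 + U*v)
y = 2 (y = 7 - 5 = 2)
m(C) = 1/3 (m(C) = (1/6)*2 = 1/3)
F(d) = 1/(2*d)
F(m(l(-3, 6)))**2*(173 - 1*3) = (1/(2*(1/3)))**2*(173 - 1*3) = ((1/2)*3)**2*(173 - 3) = (3/2)**2*170 = (9/4)*170 = 765/2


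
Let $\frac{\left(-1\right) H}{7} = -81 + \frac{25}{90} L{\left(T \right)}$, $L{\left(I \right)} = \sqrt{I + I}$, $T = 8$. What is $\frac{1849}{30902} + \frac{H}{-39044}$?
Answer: $\frac{247100719}{5429419596} \approx 0.045511$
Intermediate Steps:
$L{\left(I \right)} = \sqrt{2} \sqrt{I}$ ($L{\left(I \right)} = \sqrt{2 I} = \sqrt{2} \sqrt{I}$)
$H = \frac{5033}{9}$ ($H = - 7 \left(-81 + \frac{25}{90} \sqrt{2} \sqrt{8}\right) = - 7 \left(-81 + 25 \cdot \frac{1}{90} \sqrt{2} \cdot 2 \sqrt{2}\right) = - 7 \left(-81 + \frac{5}{18} \cdot 4\right) = - 7 \left(-81 + \frac{10}{9}\right) = \left(-7\right) \left(- \frac{719}{9}\right) = \frac{5033}{9} \approx 559.22$)
$\frac{1849}{30902} + \frac{H}{-39044} = \frac{1849}{30902} + \frac{5033}{9 \left(-39044\right)} = 1849 \cdot \frac{1}{30902} + \frac{5033}{9} \left(- \frac{1}{39044}\right) = \frac{1849}{30902} - \frac{5033}{351396} = \frac{247100719}{5429419596}$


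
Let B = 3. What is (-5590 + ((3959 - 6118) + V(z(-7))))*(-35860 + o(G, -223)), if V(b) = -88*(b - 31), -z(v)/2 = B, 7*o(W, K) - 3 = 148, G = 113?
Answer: 1127154417/7 ≈ 1.6102e+8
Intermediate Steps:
o(W, K) = 151/7 (o(W, K) = 3/7 + (⅐)*148 = 3/7 + 148/7 = 151/7)
z(v) = -6 (z(v) = -2*3 = -6)
V(b) = 2728 - 88*b (V(b) = -88*(-31 + b) = 2728 - 88*b)
(-5590 + ((3959 - 6118) + V(z(-7))))*(-35860 + o(G, -223)) = (-5590 + ((3959 - 6118) + (2728 - 88*(-6))))*(-35860 + 151/7) = (-5590 + (-2159 + (2728 + 528)))*(-250869/7) = (-5590 + (-2159 + 3256))*(-250869/7) = (-5590 + 1097)*(-250869/7) = -4493*(-250869/7) = 1127154417/7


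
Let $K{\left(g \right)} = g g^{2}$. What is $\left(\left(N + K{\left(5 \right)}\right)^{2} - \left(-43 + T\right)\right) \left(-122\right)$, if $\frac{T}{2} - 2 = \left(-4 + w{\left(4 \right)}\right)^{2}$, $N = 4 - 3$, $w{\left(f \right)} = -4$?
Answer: $-1926014$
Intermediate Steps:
$K{\left(g \right)} = g^{3}$
$N = 1$
$T = 132$ ($T = 4 + 2 \left(-4 - 4\right)^{2} = 4 + 2 \left(-8\right)^{2} = 4 + 2 \cdot 64 = 4 + 128 = 132$)
$\left(\left(N + K{\left(5 \right)}\right)^{2} - \left(-43 + T\right)\right) \left(-122\right) = \left(\left(1 + 5^{3}\right)^{2} + \left(43 - 132\right)\right) \left(-122\right) = \left(\left(1 + 125\right)^{2} + \left(43 - 132\right)\right) \left(-122\right) = \left(126^{2} - 89\right) \left(-122\right) = \left(15876 - 89\right) \left(-122\right) = 15787 \left(-122\right) = -1926014$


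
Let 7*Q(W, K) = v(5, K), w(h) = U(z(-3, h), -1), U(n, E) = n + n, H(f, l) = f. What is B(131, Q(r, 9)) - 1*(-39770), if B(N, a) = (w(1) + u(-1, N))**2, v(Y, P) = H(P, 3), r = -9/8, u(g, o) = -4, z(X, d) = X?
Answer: 39870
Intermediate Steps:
r = -9/8 (r = -9*1/8 = -9/8 ≈ -1.1250)
v(Y, P) = P
U(n, E) = 2*n
w(h) = -6 (w(h) = 2*(-3) = -6)
Q(W, K) = K/7
B(N, a) = 100 (B(N, a) = (-6 - 4)**2 = (-10)**2 = 100)
B(131, Q(r, 9)) - 1*(-39770) = 100 - 1*(-39770) = 100 + 39770 = 39870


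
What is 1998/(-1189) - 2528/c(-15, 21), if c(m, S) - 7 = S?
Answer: -765434/8323 ≈ -91.966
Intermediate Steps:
c(m, S) = 7 + S
1998/(-1189) - 2528/c(-15, 21) = 1998/(-1189) - 2528/(7 + 21) = 1998*(-1/1189) - 2528/28 = -1998/1189 - 2528*1/28 = -1998/1189 - 632/7 = -765434/8323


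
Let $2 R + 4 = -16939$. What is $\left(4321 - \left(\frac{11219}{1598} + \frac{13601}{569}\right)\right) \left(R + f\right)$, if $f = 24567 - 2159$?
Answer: $\frac{108727084611189}{1818524} \approx 5.9789 \cdot 10^{7}$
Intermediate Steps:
$R = - \frac{16943}{2}$ ($R = -2 + \frac{1}{2} \left(-16939\right) = -2 - \frac{16939}{2} = - \frac{16943}{2} \approx -8471.5$)
$f = 22408$
$\left(4321 - \left(\frac{11219}{1598} + \frac{13601}{569}\right)\right) \left(R + f\right) = \left(4321 - \left(\frac{11219}{1598} + \frac{13601}{569}\right)\right) \left(- \frac{16943}{2} + 22408\right) = \left(4321 - \frac{28118009}{909262}\right) \frac{27873}{2} = \frac{3900803093}{909262} \cdot \frac{27873}{2} = \frac{108727084611189}{1818524}$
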